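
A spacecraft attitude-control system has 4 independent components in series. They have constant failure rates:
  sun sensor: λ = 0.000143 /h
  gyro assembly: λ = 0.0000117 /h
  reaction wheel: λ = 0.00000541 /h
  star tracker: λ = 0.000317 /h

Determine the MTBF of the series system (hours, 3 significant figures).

Series of exponential components: λ_sys = Σ λ_i
λ_sys = 0.000143 + 0.0000117 + 0.00000541 + 0.000317 = 4.7711e-04 /h
MTBF = 1 / λ_sys = 2100 h

2100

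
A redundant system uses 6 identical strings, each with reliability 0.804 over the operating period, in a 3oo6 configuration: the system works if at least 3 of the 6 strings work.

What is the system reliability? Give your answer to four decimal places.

R = Σ_{i=3}^{6} C(6,i) p^i (1−p)^{6−i} with p = 0.804
C(6,3)·0.804^3·0.196^3 = 0.078265
C(6,4)·0.804^4·0.196^2 = 0.240784
C(6,5)·0.804^5·0.196^1 = 0.395082
C(6,6)·0.804^6·0.196^0 = 0.270107
Sum = 0.9842

0.9842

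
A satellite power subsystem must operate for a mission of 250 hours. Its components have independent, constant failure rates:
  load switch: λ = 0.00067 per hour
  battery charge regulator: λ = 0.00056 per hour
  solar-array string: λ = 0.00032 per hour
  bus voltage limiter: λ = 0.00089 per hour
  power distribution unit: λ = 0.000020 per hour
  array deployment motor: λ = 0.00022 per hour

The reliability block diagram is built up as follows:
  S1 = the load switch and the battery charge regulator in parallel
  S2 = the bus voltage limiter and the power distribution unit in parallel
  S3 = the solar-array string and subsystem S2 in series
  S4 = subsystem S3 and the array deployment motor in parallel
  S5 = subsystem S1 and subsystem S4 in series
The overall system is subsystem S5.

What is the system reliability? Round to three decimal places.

0.976

R(load switch) = exp(−0.00067 × 250) = 0.84578
R(battery charge regulator) = exp(−0.00056 × 250) = 0.86936
R(solar-array string) = exp(−0.00032 × 250) = 0.92312
R(bus voltage limiter) = exp(−0.00089 × 250) = 0.80052
R(power distribution unit) = exp(−0.000020 × 250) = 0.99501
R(array deployment motor) = exp(−0.00022 × 250) = 0.94649
Parallel (load switch and battery charge regulator): 1 − (1 − 0.84578)(1 − 0.86936) = 0.97985
Parallel (bus voltage limiter and power distribution unit): 1 − (1 − 0.80052)(1 − 0.99501) = 0.99900
Series (solar-array string and [0.99900]): 0.92312 × 0.99900 = 0.92220
Parallel ([0.92220] and array deployment motor): 1 − (1 − 0.92220)(1 − 0.94649) = 0.99584
Series ([0.97985] and [0.99584]): 0.97985 × 0.99584 = 0.976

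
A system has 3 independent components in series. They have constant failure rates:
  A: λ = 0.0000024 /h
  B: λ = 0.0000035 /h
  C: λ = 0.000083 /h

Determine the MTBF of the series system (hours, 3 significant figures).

Series of exponential components: λ_sys = Σ λ_i
λ_sys = 0.0000024 + 0.0000035 + 0.000083 = 8.8900e-05 /h
MTBF = 1 / λ_sys = 11200 h

11200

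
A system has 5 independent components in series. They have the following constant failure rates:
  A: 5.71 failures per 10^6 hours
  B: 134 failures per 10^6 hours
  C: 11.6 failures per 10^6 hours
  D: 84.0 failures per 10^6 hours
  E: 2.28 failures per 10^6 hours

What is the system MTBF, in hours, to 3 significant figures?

4210

Series of exponential components: λ_sys = Σ λ_i
λ_sys = 0.00000571 + 0.000134 + 0.0000116 + 0.0000840 + 0.00000228 = 2.3759e-04 /h
MTBF = 1 / λ_sys = 4210 h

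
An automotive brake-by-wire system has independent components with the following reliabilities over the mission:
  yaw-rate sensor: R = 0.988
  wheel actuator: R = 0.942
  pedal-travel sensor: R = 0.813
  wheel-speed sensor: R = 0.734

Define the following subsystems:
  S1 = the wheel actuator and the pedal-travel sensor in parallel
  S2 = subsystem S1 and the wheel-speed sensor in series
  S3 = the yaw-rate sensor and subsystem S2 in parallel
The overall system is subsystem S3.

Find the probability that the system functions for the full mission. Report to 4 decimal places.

0.9967

Parallel (wheel actuator and pedal-travel sensor): 1 − (1 − 0.942000)(1 − 0.813000) = 0.989154
Series ([0.989154] and wheel-speed sensor): 0.989154 × 0.734000 = 0.726039
Parallel (yaw-rate sensor and [0.726039]): 1 − (1 − 0.988000)(1 − 0.726039) = 0.9967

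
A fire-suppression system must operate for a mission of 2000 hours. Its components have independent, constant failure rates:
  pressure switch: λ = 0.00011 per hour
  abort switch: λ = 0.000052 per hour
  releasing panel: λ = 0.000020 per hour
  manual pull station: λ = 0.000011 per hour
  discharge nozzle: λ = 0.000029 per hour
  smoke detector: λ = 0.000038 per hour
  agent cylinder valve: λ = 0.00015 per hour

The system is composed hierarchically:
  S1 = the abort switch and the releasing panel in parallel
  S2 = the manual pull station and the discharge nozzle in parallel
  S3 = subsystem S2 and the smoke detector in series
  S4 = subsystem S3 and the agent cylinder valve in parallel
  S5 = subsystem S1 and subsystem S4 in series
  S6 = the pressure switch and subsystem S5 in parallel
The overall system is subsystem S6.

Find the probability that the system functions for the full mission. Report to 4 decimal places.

0.9954

R(pressure switch) = exp(−0.00011 × 2000) = 0.802519
R(abort switch) = exp(−0.000052 × 2000) = 0.901225
R(releasing panel) = exp(−0.000020 × 2000) = 0.960789
R(manual pull station) = exp(−0.000011 × 2000) = 0.978240
R(discharge nozzle) = exp(−0.000029 × 2000) = 0.943650
R(smoke detector) = exp(−0.000038 × 2000) = 0.926816
R(agent cylinder valve) = exp(−0.00015 × 2000) = 0.740818
Parallel (abort switch and releasing panel): 1 − (1 − 0.901225)(1 − 0.960789) = 0.996127
Parallel (manual pull station and discharge nozzle): 1 − (1 − 0.978240)(1 − 0.943650) = 0.998774
Series ([0.998774] and smoke detector): 0.998774 × 0.926816 = 0.925680
Parallel ([0.925680] and agent cylinder valve): 1 − (1 − 0.925680)(1 − 0.740818) = 0.980738
Series ([0.996127] and [0.980738]): 0.996127 × 0.980738 = 0.976940
Parallel (pressure switch and [0.976940]): 1 − (1 − 0.802519)(1 − 0.976940) = 0.9954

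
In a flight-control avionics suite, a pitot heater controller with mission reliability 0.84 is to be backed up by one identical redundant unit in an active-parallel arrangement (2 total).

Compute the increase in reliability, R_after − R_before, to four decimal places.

0.1344

R_before = 0.84
R_after = 1 − (1 − 0.84)^2 = 0.9744
ΔR = 0.9744 − 0.84 = 0.1344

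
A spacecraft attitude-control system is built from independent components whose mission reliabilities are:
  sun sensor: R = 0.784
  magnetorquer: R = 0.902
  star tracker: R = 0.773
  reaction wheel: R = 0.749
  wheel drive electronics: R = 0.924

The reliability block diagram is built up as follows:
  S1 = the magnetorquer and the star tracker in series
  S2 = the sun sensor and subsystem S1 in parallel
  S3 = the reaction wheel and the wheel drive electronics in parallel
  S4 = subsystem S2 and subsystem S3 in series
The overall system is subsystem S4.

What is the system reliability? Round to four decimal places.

Series (magnetorquer and star tracker): 0.902000 × 0.773000 = 0.697246
Parallel (sun sensor and [0.697246]): 1 − (1 − 0.784000)(1 − 0.697246) = 0.934605
Parallel (reaction wheel and wheel drive electronics): 1 − (1 − 0.749000)(1 − 0.924000) = 0.980924
Series ([0.934605] and [0.980924]): 0.934605 × 0.980924 = 0.9168

0.9168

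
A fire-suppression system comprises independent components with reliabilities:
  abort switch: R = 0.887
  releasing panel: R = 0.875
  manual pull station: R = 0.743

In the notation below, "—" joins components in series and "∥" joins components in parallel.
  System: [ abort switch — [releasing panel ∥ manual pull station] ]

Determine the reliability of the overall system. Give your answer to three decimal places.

Parallel (releasing panel and manual pull station): 1 − (1 − 0.87500)(1 − 0.74300) = 0.96788
Series (abort switch and [0.96788]): 0.88700 × 0.96788 = 0.859

0.859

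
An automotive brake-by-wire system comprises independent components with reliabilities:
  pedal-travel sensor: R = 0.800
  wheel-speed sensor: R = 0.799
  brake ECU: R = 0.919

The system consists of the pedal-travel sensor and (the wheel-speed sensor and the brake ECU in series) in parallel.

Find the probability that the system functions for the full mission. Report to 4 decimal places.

Series (wheel-speed sensor and brake ECU): 0.799000 × 0.919000 = 0.734281
Parallel (pedal-travel sensor and [0.734281]): 1 − (1 − 0.800000)(1 − 0.734281) = 0.9469

0.9469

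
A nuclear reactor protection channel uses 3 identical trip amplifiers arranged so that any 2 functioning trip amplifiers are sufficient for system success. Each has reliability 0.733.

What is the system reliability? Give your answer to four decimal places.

0.8242

R = Σ_{i=2}^{3} C(3,i) p^i (1−p)^{3−i} with p = 0.733
C(3,2)·0.733^2·0.267^1 = 0.430368
C(3,3)·0.733^3·0.267^0 = 0.393833
Sum = 0.8242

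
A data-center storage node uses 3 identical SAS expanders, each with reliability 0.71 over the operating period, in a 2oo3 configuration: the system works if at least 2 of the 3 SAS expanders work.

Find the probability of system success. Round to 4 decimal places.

0.7965

R = Σ_{i=2}^{3} C(3,i) p^i (1−p)^{3−i} with p = 0.71
C(3,2)·0.71^2·0.29^1 = 0.438567
C(3,3)·0.71^3·0.29^0 = 0.357911
Sum = 0.7965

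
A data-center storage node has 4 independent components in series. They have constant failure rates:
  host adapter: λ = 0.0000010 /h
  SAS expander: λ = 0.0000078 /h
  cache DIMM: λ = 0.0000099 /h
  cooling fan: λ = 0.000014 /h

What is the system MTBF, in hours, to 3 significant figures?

Series of exponential components: λ_sys = Σ λ_i
λ_sys = 0.0000010 + 0.0000078 + 0.0000099 + 0.000014 = 3.2700e-05 /h
MTBF = 1 / λ_sys = 30600 h

30600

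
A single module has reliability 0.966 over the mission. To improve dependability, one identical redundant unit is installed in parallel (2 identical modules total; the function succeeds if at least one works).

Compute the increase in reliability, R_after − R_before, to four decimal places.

R_before = 0.966
R_after = 1 − (1 − 0.966)^2 = 0.9988
ΔR = 0.9988 − 0.966 = 0.0328

0.0328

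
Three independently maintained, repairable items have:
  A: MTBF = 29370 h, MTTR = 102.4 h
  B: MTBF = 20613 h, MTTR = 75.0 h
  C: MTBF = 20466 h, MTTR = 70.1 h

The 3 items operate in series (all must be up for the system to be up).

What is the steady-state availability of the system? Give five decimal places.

A(A) = MTBF/(MTBF+MTTR) = 29370/(29370+102.4) = 0.996526
A(B) = MTBF/(MTBF+MTTR) = 20613/(20613+75.0) = 0.996375
A(C) = MTBF/(MTBF+MTTR) = 20466/(20466+70.1) = 0.996586
Series availability: 0.996526 × 0.996375 × 0.996586 = 0.98952

0.98952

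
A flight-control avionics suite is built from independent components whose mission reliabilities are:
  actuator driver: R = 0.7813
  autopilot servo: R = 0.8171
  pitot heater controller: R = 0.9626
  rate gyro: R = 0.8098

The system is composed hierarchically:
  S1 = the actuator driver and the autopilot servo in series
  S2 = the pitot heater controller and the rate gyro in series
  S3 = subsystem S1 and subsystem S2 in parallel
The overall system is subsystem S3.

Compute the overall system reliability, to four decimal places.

Series (actuator driver and autopilot servo): 0.781300 × 0.817100 = 0.638400
Series (pitot heater controller and rate gyro): 0.962600 × 0.809800 = 0.779513
Parallel ([0.638400] and [0.779513]): 1 − (1 − 0.638400)(1 − 0.779513) = 0.9203

0.9203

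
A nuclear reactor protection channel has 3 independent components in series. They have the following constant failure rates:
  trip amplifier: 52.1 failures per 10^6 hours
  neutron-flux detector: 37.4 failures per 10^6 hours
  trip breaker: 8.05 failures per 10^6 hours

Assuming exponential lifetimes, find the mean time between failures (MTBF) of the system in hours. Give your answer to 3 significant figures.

Series of exponential components: λ_sys = Σ λ_i
λ_sys = 0.0000521 + 0.0000374 + 0.00000805 = 9.7550e-05 /h
MTBF = 1 / λ_sys = 10300 h

10300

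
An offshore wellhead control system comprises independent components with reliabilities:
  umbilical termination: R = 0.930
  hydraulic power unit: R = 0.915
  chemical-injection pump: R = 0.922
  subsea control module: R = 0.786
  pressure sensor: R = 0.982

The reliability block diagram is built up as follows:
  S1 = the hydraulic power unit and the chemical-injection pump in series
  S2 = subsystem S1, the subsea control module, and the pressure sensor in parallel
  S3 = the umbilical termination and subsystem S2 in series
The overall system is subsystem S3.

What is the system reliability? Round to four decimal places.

0.9294

Series (hydraulic power unit and chemical-injection pump): 0.915000 × 0.922000 = 0.843630
Parallel ([0.843630], subsea control module, and pressure sensor): 1 − (1 − 0.843630)(1 − 0.786000)(1 − 0.982000) = 0.999398
Series (umbilical termination and [0.999398]): 0.930000 × 0.999398 = 0.9294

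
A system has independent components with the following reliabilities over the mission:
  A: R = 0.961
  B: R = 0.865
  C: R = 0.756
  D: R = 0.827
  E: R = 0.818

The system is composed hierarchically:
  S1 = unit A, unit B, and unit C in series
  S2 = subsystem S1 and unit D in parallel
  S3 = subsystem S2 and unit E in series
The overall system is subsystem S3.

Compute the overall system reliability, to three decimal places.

Series (A, B, and C): 0.96100 × 0.86500 × 0.75600 = 0.62844
Parallel ([0.62844] and D): 1 − (1 − 0.62844)(1 − 0.82700) = 0.93572
Series ([0.93572] and E): 0.93572 × 0.81800 = 0.765

0.765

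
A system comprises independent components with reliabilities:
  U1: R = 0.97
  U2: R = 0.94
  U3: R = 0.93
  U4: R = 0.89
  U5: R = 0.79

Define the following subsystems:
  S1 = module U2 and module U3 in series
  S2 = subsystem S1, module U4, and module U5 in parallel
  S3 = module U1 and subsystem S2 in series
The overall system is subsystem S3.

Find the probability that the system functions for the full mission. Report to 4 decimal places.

0.9672

Series (U2 and U3): 0.940000 × 0.930000 = 0.874200
Parallel ([0.874200], U4, and U5): 1 − (1 − 0.874200)(1 − 0.890000)(1 − 0.790000) = 0.997094
Series (U1 and [0.997094]): 0.970000 × 0.997094 = 0.9672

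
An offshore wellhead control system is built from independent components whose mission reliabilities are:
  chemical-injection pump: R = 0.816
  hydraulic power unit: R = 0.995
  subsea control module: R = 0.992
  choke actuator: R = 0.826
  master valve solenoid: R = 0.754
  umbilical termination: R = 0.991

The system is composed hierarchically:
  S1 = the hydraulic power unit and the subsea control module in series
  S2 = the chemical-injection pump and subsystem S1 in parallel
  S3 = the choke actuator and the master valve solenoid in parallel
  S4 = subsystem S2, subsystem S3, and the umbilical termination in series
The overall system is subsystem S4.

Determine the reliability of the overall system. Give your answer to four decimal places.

0.9463

Series (hydraulic power unit and subsea control module): 0.995000 × 0.992000 = 0.987040
Parallel (chemical-injection pump and [0.987040]): 1 − (1 − 0.816000)(1 − 0.987040) = 0.997615
Parallel (choke actuator and master valve solenoid): 1 − (1 − 0.826000)(1 − 0.754000) = 0.957196
Series ([0.997615], [0.957196], and umbilical termination): 0.997615 × 0.957196 × 0.991000 = 0.9463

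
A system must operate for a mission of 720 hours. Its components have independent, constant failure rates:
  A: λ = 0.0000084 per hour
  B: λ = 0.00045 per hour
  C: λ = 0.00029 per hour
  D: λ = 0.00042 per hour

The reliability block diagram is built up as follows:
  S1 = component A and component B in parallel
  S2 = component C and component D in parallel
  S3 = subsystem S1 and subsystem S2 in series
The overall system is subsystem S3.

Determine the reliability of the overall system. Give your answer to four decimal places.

0.9492

R(A) = exp(−0.0000084 × 720) = 0.993970
R(B) = exp(−0.00045 × 720) = 0.723250
R(C) = exp(−0.00029 × 720) = 0.811558
R(D) = exp(−0.00042 × 720) = 0.739042
Parallel (A and B): 1 − (1 − 0.993970)(1 − 0.723250) = 0.998331
Parallel (C and D): 1 − (1 − 0.811558)(1 − 0.739042) = 0.950825
Series ([0.998331] and [0.950825]): 0.998331 × 0.950825 = 0.9492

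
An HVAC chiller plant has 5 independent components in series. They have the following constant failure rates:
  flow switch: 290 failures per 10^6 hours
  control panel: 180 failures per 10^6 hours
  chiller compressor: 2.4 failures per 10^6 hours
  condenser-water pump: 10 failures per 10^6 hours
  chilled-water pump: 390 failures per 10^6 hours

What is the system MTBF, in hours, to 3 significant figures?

Series of exponential components: λ_sys = Σ λ_i
λ_sys = 0.00029 + 0.00018 + 0.0000024 + 0.000010 + 0.00039 = 8.7240e-04 /h
MTBF = 1 / λ_sys = 1150 h

1150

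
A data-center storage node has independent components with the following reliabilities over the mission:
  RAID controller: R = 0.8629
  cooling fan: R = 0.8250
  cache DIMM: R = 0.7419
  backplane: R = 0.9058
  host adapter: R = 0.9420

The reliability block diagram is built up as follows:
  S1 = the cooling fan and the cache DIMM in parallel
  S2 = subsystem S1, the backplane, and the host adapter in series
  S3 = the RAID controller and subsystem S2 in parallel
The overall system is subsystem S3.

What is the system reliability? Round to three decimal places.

0.975

Parallel (cooling fan and cache DIMM): 1 − (1 − 0.82500)(1 − 0.74190) = 0.95483
Series ([0.95483], backplane, and host adapter): 0.95483 × 0.90580 × 0.94200 = 0.81472
Parallel (RAID controller and [0.81472]): 1 − (1 − 0.86290)(1 − 0.81472) = 0.975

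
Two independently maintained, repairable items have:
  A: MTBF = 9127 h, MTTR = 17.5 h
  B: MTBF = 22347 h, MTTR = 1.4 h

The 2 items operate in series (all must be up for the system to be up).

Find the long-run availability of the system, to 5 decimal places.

0.99802

A(A) = MTBF/(MTBF+MTTR) = 9127/(9127+17.5) = 0.998086
A(B) = MTBF/(MTBF+MTTR) = 22347/(22347+1.4) = 0.999937
Series availability: 0.998086 × 0.999937 = 0.99802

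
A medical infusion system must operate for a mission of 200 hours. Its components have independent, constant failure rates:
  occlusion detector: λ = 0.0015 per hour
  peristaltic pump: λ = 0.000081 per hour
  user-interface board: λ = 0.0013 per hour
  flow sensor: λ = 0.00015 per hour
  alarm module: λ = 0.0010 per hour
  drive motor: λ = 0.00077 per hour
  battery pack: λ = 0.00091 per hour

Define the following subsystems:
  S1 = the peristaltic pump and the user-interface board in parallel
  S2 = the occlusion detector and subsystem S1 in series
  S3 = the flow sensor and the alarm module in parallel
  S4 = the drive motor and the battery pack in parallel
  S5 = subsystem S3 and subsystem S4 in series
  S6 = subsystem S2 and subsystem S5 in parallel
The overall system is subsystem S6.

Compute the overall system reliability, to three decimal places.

R(occlusion detector) = exp(−0.0015 × 200) = 0.74082
R(peristaltic pump) = exp(−0.000081 × 200) = 0.98393
R(user-interface board) = exp(−0.0013 × 200) = 0.77105
R(flow sensor) = exp(−0.00015 × 200) = 0.97045
R(alarm module) = exp(−0.0010 × 200) = 0.81873
R(drive motor) = exp(−0.00077 × 200) = 0.85727
R(battery pack) = exp(−0.00091 × 200) = 0.83360
Parallel (peristaltic pump and user-interface board): 1 − (1 − 0.98393)(1 − 0.77105) = 0.99632
Series (occlusion detector and [0.99632]): 0.74082 × 0.99632 = 0.73809
Parallel (flow sensor and alarm module): 1 − (1 − 0.97045)(1 − 0.81873) = 0.99464
Parallel (drive motor and battery pack): 1 − (1 − 0.85727)(1 − 0.83360) = 0.97625
Series ([0.99464] and [0.97625]): 0.99464 × 0.97625 = 0.97102
Parallel ([0.73809] and [0.97102]): 1 − (1 − 0.73809)(1 − 0.97102) = 0.992

0.992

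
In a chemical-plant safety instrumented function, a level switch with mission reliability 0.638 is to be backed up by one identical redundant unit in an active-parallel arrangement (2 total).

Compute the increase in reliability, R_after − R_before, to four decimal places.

0.2310

R_before = 0.638
R_after = 1 − (1 − 0.638)^2 = 0.8690
ΔR = 0.8690 − 0.638 = 0.2310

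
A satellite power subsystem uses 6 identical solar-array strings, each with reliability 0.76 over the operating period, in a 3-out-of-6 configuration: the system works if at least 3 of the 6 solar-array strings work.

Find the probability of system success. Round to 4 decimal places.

0.9674

R = Σ_{i=3}^{6} C(6,i) p^i (1−p)^{6−i} with p = 0.76
C(6,3)·0.76^3·0.24^3 = 0.121368
C(6,4)·0.76^4·0.24^2 = 0.288249
C(6,5)·0.76^5·0.24^1 = 0.365116
C(6,6)·0.76^6·0.24^0 = 0.192700
Sum = 0.9674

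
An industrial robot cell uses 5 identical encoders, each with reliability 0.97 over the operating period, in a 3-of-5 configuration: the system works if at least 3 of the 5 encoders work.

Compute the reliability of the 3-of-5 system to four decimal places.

0.9997

R = Σ_{i=3}^{5} C(5,i) p^i (1−p)^{5−i} with p = 0.97
C(5,3)·0.97^3·0.03^2 = 0.008214
C(5,4)·0.97^4·0.03^1 = 0.132794
C(5,5)·0.97^5·0.03^0 = 0.858734
Sum = 0.9997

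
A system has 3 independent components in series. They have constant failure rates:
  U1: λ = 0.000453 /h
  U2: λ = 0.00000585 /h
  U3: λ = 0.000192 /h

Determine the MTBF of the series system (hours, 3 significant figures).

Series of exponential components: λ_sys = Σ λ_i
λ_sys = 0.000453 + 0.00000585 + 0.000192 = 6.5085e-04 /h
MTBF = 1 / λ_sys = 1540 h

1540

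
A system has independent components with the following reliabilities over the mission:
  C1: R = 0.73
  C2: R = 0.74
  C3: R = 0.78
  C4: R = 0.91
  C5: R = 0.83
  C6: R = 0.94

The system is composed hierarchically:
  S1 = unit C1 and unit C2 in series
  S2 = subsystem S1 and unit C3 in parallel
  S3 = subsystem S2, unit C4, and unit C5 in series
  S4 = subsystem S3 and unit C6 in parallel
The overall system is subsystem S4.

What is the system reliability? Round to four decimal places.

Series (C1 and C2): 0.730000 × 0.740000 = 0.540200
Parallel ([0.540200] and C3): 1 − (1 − 0.540200)(1 − 0.780000) = 0.898844
Series ([0.898844], C4, and C5): 0.898844 × 0.910000 × 0.830000 = 0.678897
Parallel ([0.678897] and C6): 1 − (1 − 0.678897)(1 − 0.940000) = 0.9807

0.9807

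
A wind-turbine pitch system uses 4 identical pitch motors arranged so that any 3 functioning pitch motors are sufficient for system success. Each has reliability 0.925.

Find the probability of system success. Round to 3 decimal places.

0.970

R = Σ_{i=3}^{4} C(4,i) p^i (1−p)^{4−i} with p = 0.925
C(4,3)·0.925^3·0.075^1 = 0.23744
C(4,4)·0.925^4·0.075^0 = 0.73209
Sum = 0.970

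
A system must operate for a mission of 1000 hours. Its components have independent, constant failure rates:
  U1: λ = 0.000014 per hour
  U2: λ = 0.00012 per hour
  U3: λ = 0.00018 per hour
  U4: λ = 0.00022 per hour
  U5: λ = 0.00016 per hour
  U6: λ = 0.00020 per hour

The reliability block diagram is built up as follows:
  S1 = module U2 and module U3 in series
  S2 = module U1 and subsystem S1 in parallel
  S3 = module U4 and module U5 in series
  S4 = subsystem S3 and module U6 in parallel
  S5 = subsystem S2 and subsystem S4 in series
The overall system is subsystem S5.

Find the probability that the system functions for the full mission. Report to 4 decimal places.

R(U1) = exp(−0.000014 × 1000) = 0.986098
R(U2) = exp(−0.00012 × 1000) = 0.886920
R(U3) = exp(−0.00018 × 1000) = 0.835270
R(U4) = exp(−0.00022 × 1000) = 0.802519
R(U5) = exp(−0.00016 × 1000) = 0.852144
R(U6) = exp(−0.00020 × 1000) = 0.818731
Series (U2 and U3): 0.886920 × 0.835270 = 0.740818
Parallel (U1 and [0.740818]): 1 − (1 − 0.986098)(1 − 0.740818) = 0.996397
Series (U4 and U5): 0.802519 × 0.852144 = 0.683862
Parallel ([0.683862] and U6): 1 − (1 − 0.683862)(1 − 0.818731) = 0.942694
Series ([0.996397] and [0.942694]): 0.996397 × 0.942694 = 0.9393

0.9393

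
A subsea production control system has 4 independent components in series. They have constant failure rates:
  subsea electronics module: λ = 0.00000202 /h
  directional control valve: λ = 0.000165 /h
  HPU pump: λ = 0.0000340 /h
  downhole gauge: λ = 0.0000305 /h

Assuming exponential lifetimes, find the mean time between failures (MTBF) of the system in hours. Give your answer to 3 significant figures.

Series of exponential components: λ_sys = Σ λ_i
λ_sys = 0.00000202 + 0.000165 + 0.0000340 + 0.0000305 = 2.3152e-04 /h
MTBF = 1 / λ_sys = 4320 h

4320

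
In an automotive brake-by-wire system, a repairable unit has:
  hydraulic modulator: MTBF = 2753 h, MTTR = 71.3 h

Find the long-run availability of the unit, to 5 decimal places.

0.97475

A(hydraulic modulator) = MTBF/(MTBF+MTTR) = 2753/(2753+71.3) = 0.97475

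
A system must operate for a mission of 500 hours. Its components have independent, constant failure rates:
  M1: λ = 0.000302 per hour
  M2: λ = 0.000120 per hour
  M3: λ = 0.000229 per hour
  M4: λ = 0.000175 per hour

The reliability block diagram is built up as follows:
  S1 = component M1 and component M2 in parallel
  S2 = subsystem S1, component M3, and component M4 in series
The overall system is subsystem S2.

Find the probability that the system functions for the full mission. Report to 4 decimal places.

0.8104

R(M1) = exp(−0.000302 × 500) = 0.859848
R(M2) = exp(−0.000120 × 500) = 0.941765
R(M3) = exp(−0.000229 × 500) = 0.891812
R(M4) = exp(−0.000175 × 500) = 0.916219
Parallel (M1 and M2): 1 − (1 − 0.859848)(1 − 0.941765) = 0.991838
Series ([0.991838], M3, and M4): 0.991838 × 0.891812 × 0.916219 = 0.8104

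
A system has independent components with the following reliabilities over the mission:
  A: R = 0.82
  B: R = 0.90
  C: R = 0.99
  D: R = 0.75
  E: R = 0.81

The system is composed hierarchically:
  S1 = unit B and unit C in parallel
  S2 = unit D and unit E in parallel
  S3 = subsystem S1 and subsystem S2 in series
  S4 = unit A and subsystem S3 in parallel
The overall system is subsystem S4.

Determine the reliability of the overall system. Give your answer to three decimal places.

Parallel (B and C): 1 − (1 − 0.90000)(1 − 0.99000) = 0.99900
Parallel (D and E): 1 − (1 − 0.75000)(1 − 0.81000) = 0.95250
Series ([0.99900] and [0.95250]): 0.99900 × 0.95250 = 0.95155
Parallel (A and [0.95155]): 1 − (1 − 0.82000)(1 − 0.95155) = 0.991

0.991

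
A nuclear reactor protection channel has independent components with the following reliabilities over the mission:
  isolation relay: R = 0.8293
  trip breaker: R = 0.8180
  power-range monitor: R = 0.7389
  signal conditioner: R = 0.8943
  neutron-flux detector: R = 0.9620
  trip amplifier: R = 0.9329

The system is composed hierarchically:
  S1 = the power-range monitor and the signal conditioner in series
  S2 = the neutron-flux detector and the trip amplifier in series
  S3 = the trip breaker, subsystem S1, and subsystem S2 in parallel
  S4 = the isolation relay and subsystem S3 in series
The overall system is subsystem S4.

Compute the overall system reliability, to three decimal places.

Series (power-range monitor and signal conditioner): 0.73890 × 0.89430 = 0.66080
Series (neutron-flux detector and trip amplifier): 0.96200 × 0.93290 = 0.89745
Parallel (trip breaker, [0.66080], and [0.89745]): 1 − (1 − 0.81800)(1 − 0.66080)(1 − 0.89745) = 0.99367
Series (isolation relay and [0.99367]): 0.82930 × 0.99367 = 0.824

0.824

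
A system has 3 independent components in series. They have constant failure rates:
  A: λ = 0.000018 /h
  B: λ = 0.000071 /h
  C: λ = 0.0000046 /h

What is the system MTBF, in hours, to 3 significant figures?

10700

Series of exponential components: λ_sys = Σ λ_i
λ_sys = 0.000018 + 0.000071 + 0.0000046 = 9.3600e-05 /h
MTBF = 1 / λ_sys = 10700 h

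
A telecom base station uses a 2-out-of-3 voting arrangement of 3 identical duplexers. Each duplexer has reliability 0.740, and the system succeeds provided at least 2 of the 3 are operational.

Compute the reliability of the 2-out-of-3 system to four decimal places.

0.8324

R = Σ_{i=2}^{3} C(3,i) p^i (1−p)^{3−i} with p = 0.740
C(3,2)·0.740^2·0.260^1 = 0.427128
C(3,3)·0.740^3·0.260^0 = 0.405224
Sum = 0.8324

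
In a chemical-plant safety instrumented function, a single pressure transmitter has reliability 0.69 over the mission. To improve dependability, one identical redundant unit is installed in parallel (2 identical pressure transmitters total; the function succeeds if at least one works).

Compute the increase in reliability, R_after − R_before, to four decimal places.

R_before = 0.69
R_after = 1 − (1 − 0.69)^2 = 0.9039
ΔR = 0.9039 − 0.69 = 0.2139

0.2139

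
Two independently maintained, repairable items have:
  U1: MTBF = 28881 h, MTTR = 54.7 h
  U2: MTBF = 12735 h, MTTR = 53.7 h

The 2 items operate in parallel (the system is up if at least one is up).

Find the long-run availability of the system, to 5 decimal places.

A(U1) = MTBF/(MTBF+MTTR) = 28881/(28881+54.7) = 0.998110
A(U2) = MTBF/(MTBF+MTTR) = 12735/(12735+53.7) = 0.995801
Parallel availability: 1 − (1 − 0.998110)(1 − 0.995801) = 0.99999

0.99999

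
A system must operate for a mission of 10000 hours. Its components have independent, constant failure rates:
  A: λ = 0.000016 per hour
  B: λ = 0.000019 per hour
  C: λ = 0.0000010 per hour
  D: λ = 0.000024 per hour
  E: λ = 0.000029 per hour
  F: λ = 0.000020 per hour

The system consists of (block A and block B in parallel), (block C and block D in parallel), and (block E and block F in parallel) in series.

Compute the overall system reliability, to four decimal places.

0.9280

R(A) = exp(−0.000016 × 10000) = 0.852144
R(B) = exp(−0.000019 × 10000) = 0.826959
R(C) = exp(−0.0000010 × 10000) = 0.990050
R(D) = exp(−0.000024 × 10000) = 0.786628
R(E) = exp(−0.000029 × 10000) = 0.748264
R(F) = exp(−0.000020 × 10000) = 0.818731
Parallel (A and B): 1 − (1 − 0.852144)(1 − 0.826959) = 0.974415
Parallel (C and D): 1 − (1 − 0.990050)(1 − 0.786628) = 0.997877
Parallel (E and F): 1 − (1 − 0.748264)(1 − 0.818731) = 0.954368
Series ([0.974415], [0.997877], and [0.954368]): 0.974415 × 0.997877 × 0.954368 = 0.9280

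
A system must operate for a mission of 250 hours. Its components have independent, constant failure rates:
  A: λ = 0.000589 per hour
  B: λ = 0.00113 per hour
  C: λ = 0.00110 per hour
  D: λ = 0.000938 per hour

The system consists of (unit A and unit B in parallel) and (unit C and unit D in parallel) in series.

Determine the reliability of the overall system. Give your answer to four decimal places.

R(A) = exp(−0.000589 × 250) = 0.863078
R(B) = exp(−0.00113 × 250) = 0.753897
R(C) = exp(−0.00110 × 250) = 0.759572
R(D) = exp(−0.000938 × 250) = 0.790966
Parallel (A and B): 1 − (1 − 0.863078)(1 − 0.753897) = 0.966303
Parallel (C and D): 1 − (1 − 0.759572)(1 − 0.790966) = 0.949742
Series ([0.966303] and [0.949742]): 0.966303 × 0.949742 = 0.9177

0.9177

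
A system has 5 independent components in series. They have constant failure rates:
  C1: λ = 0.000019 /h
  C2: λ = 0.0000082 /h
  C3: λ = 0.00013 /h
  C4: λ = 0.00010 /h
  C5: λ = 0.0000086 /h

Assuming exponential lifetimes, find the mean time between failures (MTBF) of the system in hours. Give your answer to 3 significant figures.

Series of exponential components: λ_sys = Σ λ_i
λ_sys = 0.000019 + 0.0000082 + 0.00013 + 0.00010 + 0.0000086 = 2.6580e-04 /h
MTBF = 1 / λ_sys = 3760 h

3760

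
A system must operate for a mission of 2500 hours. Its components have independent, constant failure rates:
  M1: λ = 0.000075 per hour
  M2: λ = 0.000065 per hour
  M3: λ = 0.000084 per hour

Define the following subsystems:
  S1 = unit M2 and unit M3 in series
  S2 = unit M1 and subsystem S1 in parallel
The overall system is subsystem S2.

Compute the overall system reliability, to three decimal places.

0.947

R(M1) = exp(−0.000075 × 2500) = 0.82903
R(M2) = exp(−0.000065 × 2500) = 0.85002
R(M3) = exp(−0.000084 × 2500) = 0.81058
Series (M2 and M3): 0.85002 × 0.81058 = 0.68901
Parallel (M1 and [0.68901]): 1 − (1 − 0.82903)(1 − 0.68901) = 0.947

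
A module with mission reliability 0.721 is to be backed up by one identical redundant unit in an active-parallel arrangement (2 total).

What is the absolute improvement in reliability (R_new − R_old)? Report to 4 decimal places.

0.2012

R_before = 0.721
R_after = 1 − (1 − 0.721)^2 = 0.9222
ΔR = 0.9222 − 0.721 = 0.2012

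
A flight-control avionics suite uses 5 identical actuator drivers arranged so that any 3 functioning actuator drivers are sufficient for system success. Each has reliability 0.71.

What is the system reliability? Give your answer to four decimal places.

0.8499

R = Σ_{i=3}^{5} C(5,i) p^i (1−p)^{5−i} with p = 0.71
C(5,3)·0.71^3·0.29^2 = 0.301003
C(5,4)·0.71^4·0.29^1 = 0.368469
C(5,5)·0.71^5·0.29^0 = 0.180423
Sum = 0.8499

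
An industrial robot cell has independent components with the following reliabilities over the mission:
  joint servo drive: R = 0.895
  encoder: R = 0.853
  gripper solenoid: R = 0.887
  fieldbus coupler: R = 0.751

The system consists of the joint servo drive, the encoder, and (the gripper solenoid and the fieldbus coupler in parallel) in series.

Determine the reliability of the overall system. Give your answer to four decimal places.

0.7420

Parallel (gripper solenoid and fieldbus coupler): 1 − (1 − 0.887000)(1 − 0.751000) = 0.971863
Series (joint servo drive, encoder, and [0.971863]): 0.895000 × 0.853000 × 0.971863 = 0.7420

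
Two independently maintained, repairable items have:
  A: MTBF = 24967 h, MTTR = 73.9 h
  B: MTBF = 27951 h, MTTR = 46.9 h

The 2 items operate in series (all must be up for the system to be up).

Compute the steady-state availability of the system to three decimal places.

0.995

A(A) = MTBF/(MTBF+MTTR) = 24967/(24967+73.9) = 0.997049
A(B) = MTBF/(MTBF+MTTR) = 27951/(27951+46.9) = 0.998325
Series availability: 0.997049 × 0.998325 = 0.995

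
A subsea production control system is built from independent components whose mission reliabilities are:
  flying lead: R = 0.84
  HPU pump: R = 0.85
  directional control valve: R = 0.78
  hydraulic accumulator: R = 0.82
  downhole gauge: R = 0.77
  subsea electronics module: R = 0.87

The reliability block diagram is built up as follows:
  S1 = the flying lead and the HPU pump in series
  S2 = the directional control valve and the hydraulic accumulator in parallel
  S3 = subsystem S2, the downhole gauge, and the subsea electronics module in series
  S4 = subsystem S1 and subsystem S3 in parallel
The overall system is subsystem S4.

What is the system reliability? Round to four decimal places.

Series (flying lead and HPU pump): 0.840000 × 0.850000 = 0.714000
Parallel (directional control valve and hydraulic accumulator): 1 − (1 − 0.780000)(1 − 0.820000) = 0.960400
Series ([0.960400], downhole gauge, and subsea electronics module): 0.960400 × 0.770000 × 0.870000 = 0.643372
Parallel ([0.714000] and [0.643372]): 1 − (1 − 0.714000)(1 − 0.643372) = 0.8980

0.8980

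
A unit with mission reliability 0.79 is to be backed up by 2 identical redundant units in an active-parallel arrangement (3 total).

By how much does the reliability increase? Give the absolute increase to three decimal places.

0.201

R_before = 0.79
R_after = 1 − (1 − 0.79)^3 = 0.991
ΔR = 0.991 − 0.79 = 0.201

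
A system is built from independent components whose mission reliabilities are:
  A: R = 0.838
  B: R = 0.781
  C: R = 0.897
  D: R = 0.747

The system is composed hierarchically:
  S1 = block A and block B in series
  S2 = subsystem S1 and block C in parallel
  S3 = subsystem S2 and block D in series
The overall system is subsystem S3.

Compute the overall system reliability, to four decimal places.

Series (A and B): 0.838000 × 0.781000 = 0.654478
Parallel ([0.654478] and C): 1 − (1 − 0.654478)(1 − 0.897000) = 0.964411
Series ([0.964411] and D): 0.964411 × 0.747000 = 0.7204

0.7204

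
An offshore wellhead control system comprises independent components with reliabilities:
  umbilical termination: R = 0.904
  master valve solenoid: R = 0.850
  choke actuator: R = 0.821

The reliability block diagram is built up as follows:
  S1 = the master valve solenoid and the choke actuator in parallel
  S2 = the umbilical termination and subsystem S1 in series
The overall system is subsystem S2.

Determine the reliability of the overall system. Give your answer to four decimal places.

Parallel (master valve solenoid and choke actuator): 1 − (1 − 0.850000)(1 − 0.821000) = 0.973150
Series (umbilical termination and [0.973150]): 0.904000 × 0.973150 = 0.8797

0.8797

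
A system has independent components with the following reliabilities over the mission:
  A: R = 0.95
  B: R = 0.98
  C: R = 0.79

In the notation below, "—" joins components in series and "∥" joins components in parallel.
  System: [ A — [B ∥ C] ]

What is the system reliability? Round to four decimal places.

Parallel (B and C): 1 − (1 − 0.980000)(1 − 0.790000) = 0.995800
Series (A and [0.995800]): 0.950000 × 0.995800 = 0.9460

0.9460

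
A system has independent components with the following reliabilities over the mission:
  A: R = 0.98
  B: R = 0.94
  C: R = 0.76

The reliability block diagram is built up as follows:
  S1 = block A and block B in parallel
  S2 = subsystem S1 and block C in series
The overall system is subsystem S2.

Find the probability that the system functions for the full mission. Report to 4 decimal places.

Parallel (A and B): 1 − (1 − 0.980000)(1 − 0.940000) = 0.998800
Series ([0.998800] and C): 0.998800 × 0.760000 = 0.7591

0.7591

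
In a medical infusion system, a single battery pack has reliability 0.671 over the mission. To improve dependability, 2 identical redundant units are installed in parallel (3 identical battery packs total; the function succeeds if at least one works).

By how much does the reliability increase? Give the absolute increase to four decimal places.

0.2934

R_before = 0.671
R_after = 1 − (1 − 0.671)^3 = 0.9644
ΔR = 0.9644 − 0.671 = 0.2934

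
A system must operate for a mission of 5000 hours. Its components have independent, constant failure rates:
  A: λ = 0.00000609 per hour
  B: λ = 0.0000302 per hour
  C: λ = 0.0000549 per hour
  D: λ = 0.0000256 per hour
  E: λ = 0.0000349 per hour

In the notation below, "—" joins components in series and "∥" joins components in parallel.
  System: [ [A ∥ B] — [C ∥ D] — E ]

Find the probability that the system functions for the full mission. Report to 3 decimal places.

0.812

R(A) = exp(−0.00000609 × 5000) = 0.97001
R(B) = exp(−0.0000302 × 5000) = 0.85985
R(C) = exp(−0.0000549 × 5000) = 0.75995
R(D) = exp(−0.0000256 × 5000) = 0.87985
R(E) = exp(−0.0000349 × 5000) = 0.83988
Parallel (A and B): 1 − (1 − 0.97001)(1 − 0.85985) = 0.99580
Parallel (C and D): 1 − (1 − 0.75995)(1 − 0.87985) = 0.97116
Series ([0.99580], [0.97116], and E): 0.99580 × 0.97116 × 0.83988 = 0.812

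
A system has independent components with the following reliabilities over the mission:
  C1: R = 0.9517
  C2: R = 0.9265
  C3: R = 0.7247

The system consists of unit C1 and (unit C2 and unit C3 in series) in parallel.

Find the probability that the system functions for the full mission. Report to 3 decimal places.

Series (C2 and C3): 0.92650 × 0.72470 = 0.67143
Parallel (C1 and [0.67143]): 1 − (1 − 0.95170)(1 − 0.67143) = 0.984

0.984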